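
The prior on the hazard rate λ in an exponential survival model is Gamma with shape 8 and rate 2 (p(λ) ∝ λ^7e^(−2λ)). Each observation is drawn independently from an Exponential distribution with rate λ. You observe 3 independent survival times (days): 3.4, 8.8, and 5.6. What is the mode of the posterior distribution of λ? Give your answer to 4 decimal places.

The Exponential(rate=λ) likelihood is ∝ λ^n e^(−λΣtᵢ). Here n = 3 and Σtᵢ = 3.4 + 8.8 + 5.6 = 17.8.
Posterior ∝ λ^7e^(−2λ) · λ^3e^(−17.8λ) = λ^10e^(−19.8λ), i.e. Gamma(11, 19.8).
Mode = (a−1)/b = 10/19.8 ≈ 0.5051.

λ̂_MAP = 0.5051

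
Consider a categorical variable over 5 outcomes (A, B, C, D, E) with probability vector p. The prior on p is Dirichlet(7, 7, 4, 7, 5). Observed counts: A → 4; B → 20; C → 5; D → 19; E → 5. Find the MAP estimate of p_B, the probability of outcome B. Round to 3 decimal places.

MAP estimate of p_B = 0.333

The posterior is Dirichlet(αᵢ + nᵢ) = Dirichlet(11, 27, 9, 26, 10).
For a Dirichlet(a₁,…,a_K) with all aᵢ > 1, the mode has j-th component (aⱼ − 1)/(Σaᵢ − K).
Here Σaᵢ = 83 and K = 5, so p_B = (27 − 1)/(83 − 5) = 26/78 ≈ 0.333.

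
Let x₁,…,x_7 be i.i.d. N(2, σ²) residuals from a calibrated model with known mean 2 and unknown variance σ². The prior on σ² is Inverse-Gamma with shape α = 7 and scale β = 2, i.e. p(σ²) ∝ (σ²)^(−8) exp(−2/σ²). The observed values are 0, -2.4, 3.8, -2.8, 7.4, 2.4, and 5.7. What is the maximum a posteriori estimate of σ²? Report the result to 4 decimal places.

Sum of squared deviations about the known mean: SS = (0−2)² + (-2.4−2)² + (3.8−2)² + (-2.8−2)² + (7.4−2)² + (2.4−2)² + (5.7−2)² = 92.65.
The Normal likelihood contributes (σ²)^(−n/2) exp(−SS/(2σ²)), so the posterior is Inverse-Gamma(α + n/2, β + SS/2) = Inverse-Gamma(10.5, 48.325).
The mode of Inverse-Gamma(a, b) is b/(a+1) = 48.325/11.5 ≈ 4.2022.

σ̂²_MAP = 4.2022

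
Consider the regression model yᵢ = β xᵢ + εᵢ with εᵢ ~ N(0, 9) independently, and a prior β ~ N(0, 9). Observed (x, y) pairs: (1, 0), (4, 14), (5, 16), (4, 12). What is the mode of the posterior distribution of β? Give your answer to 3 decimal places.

β̂_MAP = 3.119

log p(β | y) = −Σ(yᵢ − βxᵢ)²/(2·9) − β²/(2·9) + const.
Setting the derivative to zero: Σxᵢ(yᵢ − βxᵢ)/9 − β/9 = 0, so β = Σxᵢyᵢ / (Σxᵢ² + σ²/τ²).
Σxᵢyᵢ = 1·0 + 4·14 + 5·16 + 4·12 = 184; Σxᵢ² = 58; σ²/τ² = 1.
β̂_MAP = 184 / (58 + 1) = 184/59 ≈ 3.119.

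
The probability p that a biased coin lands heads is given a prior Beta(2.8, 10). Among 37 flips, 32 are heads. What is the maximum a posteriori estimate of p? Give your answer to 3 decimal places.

p̂_MAP = 0.707

Prior: Beta(2.8, 10).
Data: 32 successes in 37 trials. The binomial likelihood contributes p^32(1−p)^5, so the posterior is Beta(2.8+32, 10+5) = Beta(34.8, 15).
For Beta(a, b) with a, b > 1 the mode is (a−1)/(a+b−2) = 33.8/47.8 ≈ 0.707.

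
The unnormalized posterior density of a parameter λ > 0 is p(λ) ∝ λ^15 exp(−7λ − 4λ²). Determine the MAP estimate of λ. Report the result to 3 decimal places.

ℓ'(λ) = 15/λ − 7 − 8λ. Setting this to zero and multiplying by λ: 8λ² + 7λ − 15 = 0.
λ = (−7 + √(7² + 4·8·15)) / (2·8) = (−7 + √529) / 16 = (−7 + 23)/16 = 1.
ℓ''(λ) = −15/λ² − 8 < 0, confirming a maximum.

λ̂_MAP = 1.000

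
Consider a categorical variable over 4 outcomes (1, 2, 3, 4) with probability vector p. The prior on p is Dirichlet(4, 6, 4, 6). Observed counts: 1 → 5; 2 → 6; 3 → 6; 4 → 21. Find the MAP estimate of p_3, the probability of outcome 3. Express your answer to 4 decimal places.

The posterior is Dirichlet(αᵢ + nᵢ) = Dirichlet(9, 12, 10, 27).
For a Dirichlet(a₁,…,a_K) with all aᵢ > 1, the mode has j-th component (aⱼ − 1)/(Σaᵢ − K).
Here Σaᵢ = 58 and K = 4, so p_3 = (10 − 1)/(58 − 4) = 9/54 ≈ 0.1667.

MAP estimate: 0.1667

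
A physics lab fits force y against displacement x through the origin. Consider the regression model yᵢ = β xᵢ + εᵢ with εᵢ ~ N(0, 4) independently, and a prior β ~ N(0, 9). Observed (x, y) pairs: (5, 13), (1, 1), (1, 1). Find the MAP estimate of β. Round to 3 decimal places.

β̂_MAP = 2.441

log p(β | y) = −Σ(yᵢ − βxᵢ)²/(2·4) − β²/(2·9) + const.
Setting the derivative to zero: Σxᵢ(yᵢ − βxᵢ)/4 − β/9 = 0, so β = Σxᵢyᵢ / (Σxᵢ² + σ²/τ²).
Σxᵢyᵢ = 5·13 + 1·1 + 1·1 = 67; Σxᵢ² = 27; σ²/τ² = 4/9.
β̂_MAP = 67 / (27 + 4/9) = 67/(247/9) = 603/247 ≈ 2.441.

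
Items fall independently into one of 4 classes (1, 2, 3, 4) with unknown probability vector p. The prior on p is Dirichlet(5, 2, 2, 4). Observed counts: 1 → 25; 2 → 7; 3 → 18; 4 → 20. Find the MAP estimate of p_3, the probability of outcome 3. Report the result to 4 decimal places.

The posterior is Dirichlet(αᵢ + nᵢ) = Dirichlet(30, 9, 20, 24).
For a Dirichlet(a₁,…,a_K) with all aᵢ > 1, the mode has j-th component (aⱼ − 1)/(Σaᵢ − K).
Here Σaᵢ = 83 and K = 4, so p_3 = (20 − 1)/(83 − 4) = 19/79 ≈ 0.2405.

MAP estimate: 0.2405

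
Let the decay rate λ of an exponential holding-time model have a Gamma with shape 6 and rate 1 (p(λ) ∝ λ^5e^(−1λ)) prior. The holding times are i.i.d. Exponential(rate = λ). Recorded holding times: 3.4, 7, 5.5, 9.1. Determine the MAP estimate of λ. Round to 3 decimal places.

λ̂_MAP = 0.346

The Exponential(rate=λ) likelihood is ∝ λ^n e^(−λΣtᵢ). Here n = 4 and Σtᵢ = 3.4 + 7 + 5.5 + 9.1 = 25.
Posterior ∝ λ^5e^(−1λ) · λ^4e^(−25λ) = λ^9e^(−26λ), i.e. Gamma(10, 26).
Mode = (a−1)/b = 9/26 ≈ 0.346.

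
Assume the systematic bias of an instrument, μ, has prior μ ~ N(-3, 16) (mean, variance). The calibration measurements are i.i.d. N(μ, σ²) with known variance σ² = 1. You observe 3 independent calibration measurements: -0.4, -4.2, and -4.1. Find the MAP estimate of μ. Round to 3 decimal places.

μ̂_MAP = -2.902

n = 3; x̄ = ((-0.4) + (-4.2) + (-4.1))/3 = -8.7/3 = -2.9.
For a Normal prior and Normal likelihood with known variance, the posterior is Normal; its mode equals its mean, the precision-weighted average.
Prior precision 1/σ₀² = 1/16 = 0.0625; data precision n/σ² = 3/1 = 3.
μ̂ = (0.0625·(-3) + 3·(-2.9)) / (0.0625 + 3) = (-8.8875)/3.0625 = -711/245 ≈ -2.902.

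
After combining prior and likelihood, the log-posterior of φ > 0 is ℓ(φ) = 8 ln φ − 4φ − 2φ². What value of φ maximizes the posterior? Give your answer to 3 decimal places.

φ̂_MAP = 1.000

ℓ'(φ) = 8/φ − 4 − 4φ. Setting this to zero and multiplying by φ: 4φ² + 4φ − 8 = 0.
φ = (−4 + √(4² + 4·4·8)) / (2·4) = (−4 + √144) / 8 = (−4 + 12)/8 = 1.
ℓ''(φ) = −8/φ² − 4 < 0, confirming a maximum.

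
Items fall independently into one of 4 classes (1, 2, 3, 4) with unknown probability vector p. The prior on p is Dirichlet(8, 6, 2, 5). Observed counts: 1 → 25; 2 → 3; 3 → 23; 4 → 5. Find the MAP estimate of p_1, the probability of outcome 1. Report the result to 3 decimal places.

MAP estimate: 0.438

The posterior is Dirichlet(αᵢ + nᵢ) = Dirichlet(33, 9, 25, 10).
For a Dirichlet(a₁,…,a_K) with all aᵢ > 1, the mode has j-th component (aⱼ − 1)/(Σaᵢ − K).
Here Σaᵢ = 77 and K = 4, so p_1 = (33 − 1)/(77 − 4) = 32/73 ≈ 0.438.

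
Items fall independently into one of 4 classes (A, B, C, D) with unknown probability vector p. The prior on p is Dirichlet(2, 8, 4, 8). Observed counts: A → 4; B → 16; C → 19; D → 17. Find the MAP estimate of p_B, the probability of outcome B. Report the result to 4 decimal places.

MAP estimate of p_B = 0.3108

The posterior is Dirichlet(αᵢ + nᵢ) = Dirichlet(6, 24, 23, 25).
For a Dirichlet(a₁,…,a_K) with all aᵢ > 1, the mode has j-th component (aⱼ − 1)/(Σaᵢ − K).
Here Σaᵢ = 78 and K = 4, so p_B = (24 − 1)/(78 − 4) = 23/74 ≈ 0.3108.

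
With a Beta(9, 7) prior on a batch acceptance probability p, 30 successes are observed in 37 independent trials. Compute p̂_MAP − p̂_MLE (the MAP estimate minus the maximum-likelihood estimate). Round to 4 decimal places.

MAP − MLE = -0.0657

Posterior is Beta(39, 14); MAP = (39−1)/(53−2) = 38/51 ≈ 0.74510.
MLE ignores the prior: p̂_MLE = k/n = 30/37 ≈ 0.81081.
Difference = 38/51 − 30/37 = -124/1887 ≈ -0.0657.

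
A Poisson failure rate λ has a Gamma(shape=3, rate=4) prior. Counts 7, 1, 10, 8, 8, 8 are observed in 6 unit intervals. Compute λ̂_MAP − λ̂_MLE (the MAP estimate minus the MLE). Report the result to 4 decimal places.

MAP − MLE = -2.6000

Σxᵢ = 42. Posterior is Gamma(45, 10); MAP = (45−1)/10 = 44/10 ≈ 4.40000.
MLE = x̄ = 42/6 ≈ 7.00000.
Difference = 44/10 − 42/6 = -13/5 ≈ -2.6000.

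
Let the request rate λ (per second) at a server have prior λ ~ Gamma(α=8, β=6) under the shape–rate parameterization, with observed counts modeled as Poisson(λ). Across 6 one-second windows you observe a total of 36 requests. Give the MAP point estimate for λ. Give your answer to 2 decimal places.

Σxᵢ = 36, n = 6.
Posterior ∝ λ^7e^(−6λ) · λ^36e^(−6λ) = λ^43e^(−12λ), i.e. Gamma(shape=44, rate=12).
The mode of a Gamma(a, b) with a ≥ 1 (shape–rate) is (a−1)/b = 43/12 ≈ 3.58.

λ̂_MAP = 3.58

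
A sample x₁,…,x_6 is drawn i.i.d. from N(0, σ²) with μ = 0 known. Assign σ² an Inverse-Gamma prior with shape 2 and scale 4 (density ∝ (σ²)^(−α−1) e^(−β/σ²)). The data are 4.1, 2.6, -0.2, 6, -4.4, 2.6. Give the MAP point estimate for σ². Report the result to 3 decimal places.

σ̂²_MAP = 7.811

Sum of squared deviations about the known mean: SS = (4.1−0)² + (2.6−0)² + (-0.2−0)² + (6−0)² + (-4.4−0)² + (2.6−0)² = 85.73.
The Normal likelihood contributes (σ²)^(−n/2) exp(−SS/(2σ²)), so the posterior is Inverse-Gamma(α + n/2, β + SS/2) = Inverse-Gamma(5, 46.865).
The mode of Inverse-Gamma(a, b) is b/(a+1) = 46.865/6 ≈ 7.811.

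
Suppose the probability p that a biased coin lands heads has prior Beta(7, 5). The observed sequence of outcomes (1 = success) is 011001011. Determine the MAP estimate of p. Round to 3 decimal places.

Prior: Beta(7, 5).
Data: 5 successes in 9 trials (from the sequence). The binomial likelihood contributes p^5(1−p)^4, so the posterior is Beta(7+5, 5+4) = Beta(12, 9).
For Beta(a, b) with a, b > 1 the mode is (a−1)/(a+b−2) = 11/19 ≈ 0.579.

p̂_MAP = 0.579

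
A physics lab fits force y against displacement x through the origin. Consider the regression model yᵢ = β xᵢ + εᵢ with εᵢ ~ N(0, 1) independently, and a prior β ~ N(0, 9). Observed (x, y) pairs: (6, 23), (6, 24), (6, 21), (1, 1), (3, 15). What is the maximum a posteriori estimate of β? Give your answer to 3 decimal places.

β̂_MAP = 3.844

log p(β | y) = −Σ(yᵢ − βxᵢ)²/(2·1) − β²/(2·9) + const.
Setting the derivative to zero: Σxᵢ(yᵢ − βxᵢ)/1 − β/9 = 0, so β = Σxᵢyᵢ / (Σxᵢ² + σ²/τ²).
Σxᵢyᵢ = 6·23 + 6·24 + 6·21 + 1·1 + 3·15 = 454; Σxᵢ² = 118; σ²/τ² = 1/9.
β̂_MAP = 454 / (118 + 1/9) = 454/(1063/9) = 4086/1063 ≈ 3.844.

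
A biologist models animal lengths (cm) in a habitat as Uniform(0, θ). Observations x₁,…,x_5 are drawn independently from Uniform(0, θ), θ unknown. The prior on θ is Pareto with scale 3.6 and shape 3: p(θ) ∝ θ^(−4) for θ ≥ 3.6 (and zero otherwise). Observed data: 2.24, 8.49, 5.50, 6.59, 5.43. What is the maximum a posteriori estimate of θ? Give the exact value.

θ̂_MAP = 8.49

The Uniform(0, θ) likelihood is θ^(−n) for θ ≥ max(xᵢ), zero otherwise. Here max(xᵢ) = 8.49.
Posterior ∝ θ^(−4) · θ^(−5) = θ^(−9) on θ ≥ max(3.6, 8.49) = 8.49.
This density is strictly decreasing in θ, so the posterior mode lies at the lower boundary of the support.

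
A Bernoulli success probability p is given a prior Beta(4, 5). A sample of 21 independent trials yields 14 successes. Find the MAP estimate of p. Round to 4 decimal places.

p̂_MAP = 0.6071

Prior: Beta(4, 5).
Data: 14 successes in 21 trials. The binomial likelihood contributes p^14(1−p)^7, so the posterior is Beta(4+14, 5+7) = Beta(18, 12).
For Beta(a, b) with a, b > 1 the mode is (a−1)/(a+b−2) = 17/28 ≈ 0.6071.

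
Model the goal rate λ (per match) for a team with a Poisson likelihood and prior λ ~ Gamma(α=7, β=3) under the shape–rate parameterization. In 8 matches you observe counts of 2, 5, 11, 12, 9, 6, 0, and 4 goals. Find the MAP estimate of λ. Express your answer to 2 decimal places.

λ̂_MAP = 5.00

Σxᵢ = 2+5+11+12+9+6+0+4 = 49, with n = 8.
Posterior ∝ λ^6e^(−3λ) · λ^49e^(−8λ) = λ^55e^(−11λ), i.e. Gamma(shape=56, rate=11).
The mode of a Gamma(a, b) with a ≥ 1 (shape–rate) is (a−1)/b = 55/11 ≈ 5.00.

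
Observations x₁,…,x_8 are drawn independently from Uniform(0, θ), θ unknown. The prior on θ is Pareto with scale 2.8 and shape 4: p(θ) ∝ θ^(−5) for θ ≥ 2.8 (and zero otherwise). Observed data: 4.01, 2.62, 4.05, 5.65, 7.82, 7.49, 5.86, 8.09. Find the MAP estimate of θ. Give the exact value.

θ̂_MAP = 8.09

The Uniform(0, θ) likelihood is θ^(−n) for θ ≥ max(xᵢ), zero otherwise. Here max(xᵢ) = 8.09.
Posterior ∝ θ^(−5) · θ^(−8) = θ^(−13) on θ ≥ max(2.8, 8.09) = 8.09.
This density is strictly decreasing in θ, so the posterior mode lies at the lower boundary of the support.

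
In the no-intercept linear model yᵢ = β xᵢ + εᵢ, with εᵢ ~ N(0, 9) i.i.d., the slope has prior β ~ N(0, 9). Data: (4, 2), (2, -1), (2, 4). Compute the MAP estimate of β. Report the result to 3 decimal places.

log p(β | y) = −Σ(yᵢ − βxᵢ)²/(2·9) − β²/(2·9) + const.
Setting the derivative to zero: Σxᵢ(yᵢ − βxᵢ)/9 − β/9 = 0, so β = Σxᵢyᵢ / (Σxᵢ² + σ²/τ²).
Σxᵢyᵢ = 4·2 + 2·(-1) + 2·4 = 14; Σxᵢ² = 24; σ²/τ² = 1.
β̂_MAP = 14 / (24 + 1) = 14/25 ≈ 0.560.

β̂_MAP = 0.560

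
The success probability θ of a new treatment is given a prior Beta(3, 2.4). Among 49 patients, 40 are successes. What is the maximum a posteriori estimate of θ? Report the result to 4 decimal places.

Prior: Beta(3, 2.4).
Data: 40 successes in 49 trials. The binomial likelihood contributes θ^40(1−θ)^9, so the posterior is Beta(3+40, 2.4+9) = Beta(43, 11.4).
For Beta(a, b) with a, b > 1 the mode is (a−1)/(a+b−2) = 42/52.4 ≈ 0.8015.

θ̂_MAP = 0.8015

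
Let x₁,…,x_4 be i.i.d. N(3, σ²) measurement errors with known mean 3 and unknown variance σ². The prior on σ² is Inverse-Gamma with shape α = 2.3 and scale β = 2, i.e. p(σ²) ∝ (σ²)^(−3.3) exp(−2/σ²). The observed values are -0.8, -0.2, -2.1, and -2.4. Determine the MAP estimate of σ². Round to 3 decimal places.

Sum of squared deviations about the known mean: SS = (-0.8−3)² + (-0.2−3)² + (-2.1−3)² + (-2.4−3)² = 79.85.
The Normal likelihood contributes (σ²)^(−n/2) exp(−SS/(2σ²)), so the posterior is Inverse-Gamma(α + n/2, β + SS/2) = Inverse-Gamma(4.3, 41.925).
The mode of Inverse-Gamma(a, b) is b/(a+1) = 41.925/5.3 ≈ 7.910.

σ̂²_MAP = 7.910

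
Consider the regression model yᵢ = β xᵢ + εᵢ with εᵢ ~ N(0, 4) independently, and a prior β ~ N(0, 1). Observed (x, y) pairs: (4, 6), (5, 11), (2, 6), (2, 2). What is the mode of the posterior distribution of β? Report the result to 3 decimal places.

β̂_MAP = 1.792

log p(β | y) = −Σ(yᵢ − βxᵢ)²/(2·4) − β²/(2·1) + const.
Setting the derivative to zero: Σxᵢ(yᵢ − βxᵢ)/4 − β/1 = 0, so β = Σxᵢyᵢ / (Σxᵢ² + σ²/τ²).
Σxᵢyᵢ = 4·6 + 5·11 + 2·6 + 2·2 = 95; Σxᵢ² = 49; σ²/τ² = 4.
β̂_MAP = 95 / (49 + 4) = 95/53 ≈ 1.792.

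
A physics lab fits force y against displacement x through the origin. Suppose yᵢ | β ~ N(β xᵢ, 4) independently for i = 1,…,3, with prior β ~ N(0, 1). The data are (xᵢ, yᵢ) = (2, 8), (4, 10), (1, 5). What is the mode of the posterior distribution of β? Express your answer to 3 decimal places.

β̂_MAP = 2.440

log p(β | y) = −Σ(yᵢ − βxᵢ)²/(2·4) − β²/(2·1) + const.
Setting the derivative to zero: Σxᵢ(yᵢ − βxᵢ)/4 − β/1 = 0, so β = Σxᵢyᵢ / (Σxᵢ² + σ²/τ²).
Σxᵢyᵢ = 2·8 + 4·10 + 1·5 = 61; Σxᵢ² = 21; σ²/τ² = 4.
β̂_MAP = 61 / (21 + 4) = 61/25 ≈ 2.440.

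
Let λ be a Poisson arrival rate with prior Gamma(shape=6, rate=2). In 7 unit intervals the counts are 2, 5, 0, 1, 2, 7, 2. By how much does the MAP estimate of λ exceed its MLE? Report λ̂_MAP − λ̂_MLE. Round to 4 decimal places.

MAP − MLE = -0.0476

Σxᵢ = 19. Posterior is Gamma(25, 9); MAP = (25−1)/9 = 24/9 ≈ 2.66667.
MLE = x̄ = 19/7 ≈ 2.71429.
Difference = 24/9 − 19/7 = -1/21 ≈ -0.0476.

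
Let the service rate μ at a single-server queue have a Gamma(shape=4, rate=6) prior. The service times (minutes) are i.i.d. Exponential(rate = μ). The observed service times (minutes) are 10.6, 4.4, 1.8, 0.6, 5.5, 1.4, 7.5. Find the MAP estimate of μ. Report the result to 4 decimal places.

The Exponential(rate=μ) likelihood is ∝ μ^n e^(−μΣtᵢ). Here n = 7 and Σtᵢ = 10.6 + 4.4 + 1.8 + 0.6 + 5.5 + 1.4 + 7.5 = 31.8.
Posterior ∝ μ^3e^(−6μ) · μ^7e^(−31.8μ) = μ^10e^(−37.8μ), i.e. Gamma(11, 37.8).
Mode = (a−1)/b = 10/37.8 ≈ 0.2646.

μ̂_MAP = 0.2646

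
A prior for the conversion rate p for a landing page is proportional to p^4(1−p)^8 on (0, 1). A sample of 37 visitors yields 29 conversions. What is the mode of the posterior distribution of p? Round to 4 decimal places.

The prior density ∝ p^4(1−p)^8 is the kernel of Beta(5, 9).
Data: 29 successes in 37 trials. The binomial likelihood contributes p^29(1−p)^8, so the posterior is Beta(5+29, 9+8) = Beta(34, 17).
For Beta(a, b) with a, b > 1 the mode is (a−1)/(a+b−2) = 33/49 ≈ 0.6735.

p̂_MAP = 0.6735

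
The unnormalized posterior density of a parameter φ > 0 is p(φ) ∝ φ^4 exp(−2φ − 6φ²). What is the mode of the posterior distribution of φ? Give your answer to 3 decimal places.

ℓ'(φ) = 4/φ − 2 − 12φ. Setting this to zero and multiplying by φ: 12φ² + 2φ − 4 = 0.
φ = (−2 + √(2² + 4·12·4)) / (2·12) = (−2 + √196) / 24 = (−2 + 14)/24 = 1/2.
ℓ''(φ) = −4/φ² − 12 < 0, confirming a maximum.

φ̂_MAP = 0.500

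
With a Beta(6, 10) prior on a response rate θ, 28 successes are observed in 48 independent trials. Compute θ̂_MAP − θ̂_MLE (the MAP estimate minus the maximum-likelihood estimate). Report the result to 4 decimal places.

MAP − MLE = -0.0511

Posterior is Beta(34, 30); MAP = (34−1)/(64−2) = 33/62 ≈ 0.53226.
MLE ignores the prior: θ̂_MLE = k/n = 28/48 ≈ 0.58333.
Difference = 33/62 − 28/48 = -19/372 ≈ -0.0511.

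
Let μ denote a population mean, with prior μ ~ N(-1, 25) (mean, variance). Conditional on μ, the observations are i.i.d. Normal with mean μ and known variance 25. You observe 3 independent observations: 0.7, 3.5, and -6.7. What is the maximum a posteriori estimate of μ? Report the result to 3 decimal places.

μ̂_MAP = -0.875

n = 3; x̄ = (0.7 + 3.5 + (-6.7))/3 = -2.5/3 = -5/6 ≈ -0.8333.
For a Normal prior and Normal likelihood with known variance, the posterior is Normal; its mode equals its mean, the precision-weighted average.
Prior precision 1/σ₀² = 1/25 = 0.04; data precision n/σ² = 3/25 = 0.12.
μ̂ = (0.04·(-1) + 0.12·(-5/6)) / (0.04 + 0.12) = (-0.14)/0.16 = -0.875.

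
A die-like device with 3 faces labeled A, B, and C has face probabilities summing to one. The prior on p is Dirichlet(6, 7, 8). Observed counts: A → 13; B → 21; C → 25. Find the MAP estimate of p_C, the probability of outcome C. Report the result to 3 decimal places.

The posterior is Dirichlet(αᵢ + nᵢ) = Dirichlet(19, 28, 33).
For a Dirichlet(a₁,…,a_K) with all aᵢ > 1, the mode has j-th component (aⱼ − 1)/(Σaᵢ − K).
Here Σaᵢ = 80 and K = 3, so p_C = (33 − 1)/(80 − 3) = 32/77 ≈ 0.416.

MAP estimate of p_C = 0.416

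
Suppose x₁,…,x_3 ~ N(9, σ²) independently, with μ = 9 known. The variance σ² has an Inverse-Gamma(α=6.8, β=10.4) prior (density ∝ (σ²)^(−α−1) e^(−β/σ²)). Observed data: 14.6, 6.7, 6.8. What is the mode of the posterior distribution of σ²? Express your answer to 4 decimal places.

σ̂²_MAP = 3.3489

Sum of squared deviations about the known mean: SS = (14.6−9)² + (6.7−9)² + (6.8−9)² = 41.49.
The Normal likelihood contributes (σ²)^(−n/2) exp(−SS/(2σ²)), so the posterior is Inverse-Gamma(α + n/2, β + SS/2) = Inverse-Gamma(8.3, 31.145).
The mode of Inverse-Gamma(a, b) is b/(a+1) = 31.145/9.3 ≈ 3.3489.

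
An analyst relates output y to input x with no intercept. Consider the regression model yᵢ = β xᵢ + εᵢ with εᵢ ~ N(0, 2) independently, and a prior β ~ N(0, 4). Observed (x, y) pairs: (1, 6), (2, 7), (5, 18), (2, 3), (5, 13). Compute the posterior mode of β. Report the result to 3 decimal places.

log p(β | y) = −Σ(yᵢ − βxᵢ)²/(2·2) − β²/(2·4) + const.
Setting the derivative to zero: Σxᵢ(yᵢ − βxᵢ)/2 − β/4 = 0, so β = Σxᵢyᵢ / (Σxᵢ² + σ²/τ²).
Σxᵢyᵢ = 1·6 + 2·7 + 5·18 + 2·3 + 5·13 = 181; Σxᵢ² = 59; σ²/τ² = 0.5.
β̂_MAP = 181 / (59 + 0.5) = 181/59.5 ≈ 3.042.

β̂_MAP = 3.042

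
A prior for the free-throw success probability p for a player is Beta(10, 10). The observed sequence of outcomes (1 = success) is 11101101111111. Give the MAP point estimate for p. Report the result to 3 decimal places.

Prior: Beta(10, 10).
Data: 12 successes in 14 trials (from the sequence). The binomial likelihood contributes p^12(1−p)^2, so the posterior is Beta(10+12, 10+2) = Beta(22, 12).
For Beta(a, b) with a, b > 1 the mode is (a−1)/(a+b−2) = 21/32 ≈ 0.656.

p̂_MAP = 0.656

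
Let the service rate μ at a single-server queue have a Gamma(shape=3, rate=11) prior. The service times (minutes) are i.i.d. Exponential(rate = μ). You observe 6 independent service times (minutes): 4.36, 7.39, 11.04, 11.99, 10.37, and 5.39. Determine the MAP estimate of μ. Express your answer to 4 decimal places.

The Exponential(rate=μ) likelihood is ∝ μ^n e^(−μΣtᵢ). Here n = 6 and Σtᵢ = 4.36 + 7.39 + 11.04 + 11.99 + 10.37 + 5.39 = 50.54.
Posterior ∝ μ^2e^(−11μ) · μ^6e^(−50.54μ) = μ^8e^(−61.54μ), i.e. Gamma(9, 61.54).
Mode = (a−1)/b = 8/61.54 ≈ 0.1300.

μ̂_MAP = 0.1300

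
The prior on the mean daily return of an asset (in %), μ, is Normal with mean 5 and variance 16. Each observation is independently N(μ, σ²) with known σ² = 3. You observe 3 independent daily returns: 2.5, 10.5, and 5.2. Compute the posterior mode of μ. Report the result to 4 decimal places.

μ̂_MAP = 6.0039

n = 3; x̄ = (2.5 + 10.5 + 5.2)/3 = 18.2/3 = 91/15 ≈ 6.0667.
For a Normal prior and Normal likelihood with known variance, the posterior is Normal; its mode equals its mean, the precision-weighted average.
Prior precision 1/σ₀² = 1/16 = 0.0625; data precision n/σ² = 3/3 = 1.
μ̂ = (0.0625·5 + 1·(91/15)) / (0.0625 + 1) = (1531/240)/1.0625 = 1531/255 ≈ 6.0039.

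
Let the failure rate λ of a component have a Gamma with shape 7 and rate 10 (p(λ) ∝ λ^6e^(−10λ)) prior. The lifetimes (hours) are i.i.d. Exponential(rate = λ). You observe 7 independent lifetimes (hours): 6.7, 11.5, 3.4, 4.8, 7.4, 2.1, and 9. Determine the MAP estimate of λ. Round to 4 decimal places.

λ̂_MAP = 0.2368

The Exponential(rate=λ) likelihood is ∝ λ^n e^(−λΣtᵢ). Here n = 7 and Σtᵢ = 6.7 + 11.5 + 3.4 + 4.8 + 7.4 + 2.1 + 9 = 44.9.
Posterior ∝ λ^6e^(−10λ) · λ^7e^(−44.9λ) = λ^13e^(−54.9λ), i.e. Gamma(14, 54.9).
Mode = (a−1)/b = 13/54.9 ≈ 0.2368.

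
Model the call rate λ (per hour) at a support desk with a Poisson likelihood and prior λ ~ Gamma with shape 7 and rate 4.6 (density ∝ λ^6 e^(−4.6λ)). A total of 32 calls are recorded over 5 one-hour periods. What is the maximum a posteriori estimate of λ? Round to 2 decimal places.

Σxᵢ = 32, n = 5.
Posterior ∝ λ^6e^(−4.6λ) · λ^32e^(−5λ) = λ^38e^(−9.6λ), i.e. Gamma(shape=39, rate=9.6).
The mode of a Gamma(a, b) with a ≥ 1 (shape–rate) is (a−1)/b = 38/9.6 ≈ 3.96.

λ̂_MAP = 3.96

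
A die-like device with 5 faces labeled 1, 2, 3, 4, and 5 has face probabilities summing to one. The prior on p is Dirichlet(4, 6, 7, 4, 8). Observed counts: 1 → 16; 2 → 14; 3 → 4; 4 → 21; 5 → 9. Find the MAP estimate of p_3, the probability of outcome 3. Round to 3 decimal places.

MAP estimate: 0.114

The posterior is Dirichlet(αᵢ + nᵢ) = Dirichlet(20, 20, 11, 25, 17).
For a Dirichlet(a₁,…,a_K) with all aᵢ > 1, the mode has j-th component (aⱼ − 1)/(Σaᵢ − K).
Here Σaᵢ = 93 and K = 5, so p_3 = (11 − 1)/(93 − 5) = 10/88 ≈ 0.114.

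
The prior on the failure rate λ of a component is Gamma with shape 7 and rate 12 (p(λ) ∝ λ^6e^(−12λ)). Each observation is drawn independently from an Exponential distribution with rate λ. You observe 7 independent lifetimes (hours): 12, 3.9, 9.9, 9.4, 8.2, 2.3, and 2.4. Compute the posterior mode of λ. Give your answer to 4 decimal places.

λ̂_MAP = 0.2163

The Exponential(rate=λ) likelihood is ∝ λ^n e^(−λΣtᵢ). Here n = 7 and Σtᵢ = 12 + 3.9 + 9.9 + 9.4 + 8.2 + 2.3 + 2.4 = 48.1.
Posterior ∝ λ^6e^(−12λ) · λ^7e^(−48.1λ) = λ^13e^(−60.1λ), i.e. Gamma(14, 60.1).
Mode = (a−1)/b = 13/60.1 ≈ 0.2163.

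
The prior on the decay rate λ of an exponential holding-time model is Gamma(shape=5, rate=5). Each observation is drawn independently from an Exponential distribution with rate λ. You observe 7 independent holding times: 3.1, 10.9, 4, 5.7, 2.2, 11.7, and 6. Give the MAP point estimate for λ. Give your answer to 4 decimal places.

The Exponential(rate=λ) likelihood is ∝ λ^n e^(−λΣtᵢ). Here n = 7 and Σtᵢ = 3.1 + 10.9 + 4 + 5.7 + 2.2 + 11.7 + 6 = 43.6.
Posterior ∝ λ^4e^(−5λ) · λ^7e^(−43.6λ) = λ^11e^(−48.6λ), i.e. Gamma(12, 48.6).
Mode = (a−1)/b = 11/48.6 ≈ 0.2263.

λ̂_MAP = 0.2263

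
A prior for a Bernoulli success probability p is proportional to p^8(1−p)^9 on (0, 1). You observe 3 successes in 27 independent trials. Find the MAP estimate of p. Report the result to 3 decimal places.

p̂_MAP = 0.250

The prior density ∝ p^8(1−p)^9 is the kernel of Beta(9, 10).
Data: 3 successes in 27 trials. The binomial likelihood contributes p^3(1−p)^24, so the posterior is Beta(9+3, 10+24) = Beta(12, 34).
For Beta(a, b) with a, b > 1 the mode is (a−1)/(a+b−2) = 11/44 ≈ 0.250.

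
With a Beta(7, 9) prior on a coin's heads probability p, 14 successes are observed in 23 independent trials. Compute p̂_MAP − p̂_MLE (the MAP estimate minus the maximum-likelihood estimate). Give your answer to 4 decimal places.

Posterior is Beta(21, 18); MAP = (21−1)/(39−2) = 20/37 ≈ 0.54054.
MLE ignores the prior: p̂_MLE = k/n = 14/23 ≈ 0.60870.
Difference = 20/37 − 14/23 = -58/851 ≈ -0.0682.

MAP − MLE = -0.0682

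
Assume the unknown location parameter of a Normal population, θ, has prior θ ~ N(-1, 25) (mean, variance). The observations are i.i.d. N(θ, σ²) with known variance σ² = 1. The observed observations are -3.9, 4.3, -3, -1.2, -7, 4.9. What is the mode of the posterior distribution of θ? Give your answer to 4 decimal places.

θ̂_MAP = -0.9834

n = 6; x̄ = ((-3.9) + 4.3 + (-3) + (-1.2) + (-7) + 4.9)/6 = -5.9/6 = -59/60 ≈ -0.9833.
For a Normal prior and Normal likelihood with known variance, the posterior is Normal; its mode equals its mean, the precision-weighted average.
Prior precision 1/σ₀² = 1/25 = 0.04; data precision n/σ² = 6/1 = 6.
θ̂ = (0.04·(-1) + 6·(-59/60)) / (0.04 + 6) = (-5.94)/6.04 = -297/302 ≈ -0.9834.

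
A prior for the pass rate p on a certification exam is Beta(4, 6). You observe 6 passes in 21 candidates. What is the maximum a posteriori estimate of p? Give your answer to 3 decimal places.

Prior: Beta(4, 6).
Data: 6 successes in 21 trials. The binomial likelihood contributes p^6(1−p)^15, so the posterior is Beta(4+6, 6+15) = Beta(10, 21).
For Beta(a, b) with a, b > 1 the mode is (a−1)/(a+b−2) = 9/29 ≈ 0.310.

p̂_MAP = 0.310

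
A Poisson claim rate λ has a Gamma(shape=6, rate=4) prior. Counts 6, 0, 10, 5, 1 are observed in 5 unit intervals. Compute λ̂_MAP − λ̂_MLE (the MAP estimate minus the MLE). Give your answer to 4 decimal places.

Σxᵢ = 22. Posterior is Gamma(28, 9); MAP = (28−1)/9 = 27/9 ≈ 3.00000.
MLE = x̄ = 22/5 ≈ 4.40000.
Difference = 27/9 − 22/5 = -7/5 ≈ -1.4000.

MAP − MLE = -1.4000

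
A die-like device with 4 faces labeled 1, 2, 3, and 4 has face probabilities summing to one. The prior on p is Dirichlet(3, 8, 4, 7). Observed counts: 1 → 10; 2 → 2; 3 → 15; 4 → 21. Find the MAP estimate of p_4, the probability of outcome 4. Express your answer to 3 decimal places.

MAP estimate: 0.409

The posterior is Dirichlet(αᵢ + nᵢ) = Dirichlet(13, 10, 19, 28).
For a Dirichlet(a₁,…,a_K) with all aᵢ > 1, the mode has j-th component (aⱼ − 1)/(Σaᵢ − K).
Here Σaᵢ = 70 and K = 4, so p_4 = (28 − 1)/(70 − 4) = 27/66 ≈ 0.409.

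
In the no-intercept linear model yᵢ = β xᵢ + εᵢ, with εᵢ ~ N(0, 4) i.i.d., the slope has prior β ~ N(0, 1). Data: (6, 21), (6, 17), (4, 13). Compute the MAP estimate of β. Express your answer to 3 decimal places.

β̂_MAP = 3.043

log p(β | y) = −Σ(yᵢ − βxᵢ)²/(2·4) − β²/(2·1) + const.
Setting the derivative to zero: Σxᵢ(yᵢ − βxᵢ)/4 − β/1 = 0, so β = Σxᵢyᵢ / (Σxᵢ² + σ²/τ²).
Σxᵢyᵢ = 6·21 + 6·17 + 4·13 = 280; Σxᵢ² = 88; σ²/τ² = 4.
β̂_MAP = 280 / (88 + 4) = 280/92 ≈ 3.043.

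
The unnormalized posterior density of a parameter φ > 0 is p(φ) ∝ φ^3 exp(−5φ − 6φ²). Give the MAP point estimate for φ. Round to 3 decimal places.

φ̂_MAP = 0.333

ℓ'(φ) = 3/φ − 5 − 12φ. Setting this to zero and multiplying by φ: 12φ² + 5φ − 3 = 0.
φ = (−5 + √(5² + 4·12·3)) / (2·12) = (−5 + √169) / 24 = (−5 + 13)/24 = 1/3.
ℓ''(φ) = −3/φ² − 12 < 0, confirming a maximum.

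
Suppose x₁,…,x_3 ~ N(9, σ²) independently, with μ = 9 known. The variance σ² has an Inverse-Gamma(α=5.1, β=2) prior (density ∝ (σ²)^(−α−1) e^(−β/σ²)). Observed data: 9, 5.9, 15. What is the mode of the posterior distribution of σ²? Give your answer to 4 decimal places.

σ̂²_MAP = 3.2638

Sum of squared deviations about the known mean: SS = (9−9)² + (5.9−9)² + (15−9)² = 45.61.
The Normal likelihood contributes (σ²)^(−n/2) exp(−SS/(2σ²)), so the posterior is Inverse-Gamma(α + n/2, β + SS/2) = Inverse-Gamma(6.6, 24.805).
The mode of Inverse-Gamma(a, b) is b/(a+1) = 24.805/7.6 ≈ 3.2638.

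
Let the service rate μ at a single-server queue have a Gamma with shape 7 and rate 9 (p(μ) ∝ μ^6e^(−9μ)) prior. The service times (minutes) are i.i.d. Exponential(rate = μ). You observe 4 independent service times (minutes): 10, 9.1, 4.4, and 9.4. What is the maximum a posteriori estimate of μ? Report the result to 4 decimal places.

μ̂_MAP = 0.2387

The Exponential(rate=μ) likelihood is ∝ μ^n e^(−μΣtᵢ). Here n = 4 and Σtᵢ = 10 + 9.1 + 4.4 + 9.4 = 32.9.
Posterior ∝ μ^6e^(−9μ) · μ^4e^(−32.9μ) = μ^10e^(−41.9μ), i.e. Gamma(11, 41.9).
Mode = (a−1)/b = 10/41.9 ≈ 0.2387.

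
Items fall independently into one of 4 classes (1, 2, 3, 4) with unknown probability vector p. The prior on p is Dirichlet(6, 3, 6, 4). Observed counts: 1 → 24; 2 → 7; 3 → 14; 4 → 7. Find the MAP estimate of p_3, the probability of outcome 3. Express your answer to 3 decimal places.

The posterior is Dirichlet(αᵢ + nᵢ) = Dirichlet(30, 10, 20, 11).
For a Dirichlet(a₁,…,a_K) with all aᵢ > 1, the mode has j-th component (aⱼ − 1)/(Σaᵢ − K).
Here Σaᵢ = 71 and K = 4, so p_3 = (20 − 1)/(71 − 4) = 19/67 ≈ 0.284.

MAP estimate: 0.284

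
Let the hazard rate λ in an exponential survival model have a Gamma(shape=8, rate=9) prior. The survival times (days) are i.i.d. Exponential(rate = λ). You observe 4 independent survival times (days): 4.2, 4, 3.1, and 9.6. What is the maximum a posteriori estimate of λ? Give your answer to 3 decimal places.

The Exponential(rate=λ) likelihood is ∝ λ^n e^(−λΣtᵢ). Here n = 4 and Σtᵢ = 4.2 + 4 + 3.1 + 9.6 = 20.9.
Posterior ∝ λ^7e^(−9λ) · λ^4e^(−20.9λ) = λ^11e^(−29.9λ), i.e. Gamma(12, 29.9).
Mode = (a−1)/b = 11/29.9 ≈ 0.368.

λ̂_MAP = 0.368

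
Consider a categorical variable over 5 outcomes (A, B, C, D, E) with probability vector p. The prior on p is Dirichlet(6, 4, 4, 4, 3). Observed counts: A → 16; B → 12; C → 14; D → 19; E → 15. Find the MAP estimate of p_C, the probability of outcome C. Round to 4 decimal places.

The posterior is Dirichlet(αᵢ + nᵢ) = Dirichlet(22, 16, 18, 23, 18).
For a Dirichlet(a₁,…,a_K) with all aᵢ > 1, the mode has j-th component (aⱼ − 1)/(Σaᵢ − K).
Here Σaᵢ = 97 and K = 5, so p_C = (18 − 1)/(97 − 5) = 17/92 ≈ 0.1848.

MAP estimate of p_C = 0.1848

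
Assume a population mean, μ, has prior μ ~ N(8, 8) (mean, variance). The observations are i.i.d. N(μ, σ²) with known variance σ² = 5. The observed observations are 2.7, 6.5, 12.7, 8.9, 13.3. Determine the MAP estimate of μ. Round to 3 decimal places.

μ̂_MAP = 8.729

n = 5; x̄ = (2.7 + 6.5 + 12.7 + 8.9 + 13.3)/5 = 44.1/5 = 8.82.
For a Normal prior and Normal likelihood with known variance, the posterior is Normal; its mode equals its mean, the precision-weighted average.
Prior precision 1/σ₀² = 1/8 = 0.125; data precision n/σ² = 5/5 = 1.
μ̂ = (0.125·8 + 1·8.82) / (0.125 + 1) = 9.82/1.125 = 1964/225 ≈ 8.729.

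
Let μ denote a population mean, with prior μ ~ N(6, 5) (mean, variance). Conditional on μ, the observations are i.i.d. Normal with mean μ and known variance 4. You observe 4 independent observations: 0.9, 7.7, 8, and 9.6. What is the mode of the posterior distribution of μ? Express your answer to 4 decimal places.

n = 4; x̄ = (0.9 + 7.7 + 8 + 9.6)/4 = 26.2/4 = 6.55.
For a Normal prior and Normal likelihood with known variance, the posterior is Normal; its mode equals its mean, the precision-weighted average.
Prior precision 1/σ₀² = 1/5 = 0.2; data precision n/σ² = 4/4 = 1.
μ̂ = (0.2·6 + 1·6.55) / (0.2 + 1) = 7.75/1.2 = 155/24 ≈ 6.4583.

μ̂_MAP = 6.4583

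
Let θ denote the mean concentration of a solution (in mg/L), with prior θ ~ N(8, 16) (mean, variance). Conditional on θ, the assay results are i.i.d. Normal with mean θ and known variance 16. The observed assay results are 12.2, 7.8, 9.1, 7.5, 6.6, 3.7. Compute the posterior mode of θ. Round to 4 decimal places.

n = 6; x̄ = (12.2 + 7.8 + 9.1 + 7.5 + 6.6 + 3.7)/6 = 46.9/6 = 469/60 ≈ 7.8167.
For a Normal prior and Normal likelihood with known variance, the posterior is Normal; its mode equals its mean, the precision-weighted average.
Prior precision 1/σ₀² = 1/16 = 0.0625; data precision n/σ² = 6/16 = 0.375.
θ̂ = (0.0625·8 + 0.375·(469/60)) / (0.0625 + 0.375) = 3.43125/0.4375 = 549/70 ≈ 7.8429.

θ̂_MAP = 7.8429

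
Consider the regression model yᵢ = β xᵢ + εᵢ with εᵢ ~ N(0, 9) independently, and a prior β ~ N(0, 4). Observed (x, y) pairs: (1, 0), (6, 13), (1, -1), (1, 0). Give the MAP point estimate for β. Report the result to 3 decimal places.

log p(β | y) = −Σ(yᵢ − βxᵢ)²/(2·9) − β²/(2·4) + const.
Setting the derivative to zero: Σxᵢ(yᵢ − βxᵢ)/9 − β/4 = 0, so β = Σxᵢyᵢ / (Σxᵢ² + σ²/τ²).
Σxᵢyᵢ = 1·0 + 6·13 + 1·(-1) + 1·0 = 77; Σxᵢ² = 39; σ²/τ² = 2.25.
β̂_MAP = 77 / (39 + 2.25) = 77/41.25 ≈ 1.867.

β̂_MAP = 1.867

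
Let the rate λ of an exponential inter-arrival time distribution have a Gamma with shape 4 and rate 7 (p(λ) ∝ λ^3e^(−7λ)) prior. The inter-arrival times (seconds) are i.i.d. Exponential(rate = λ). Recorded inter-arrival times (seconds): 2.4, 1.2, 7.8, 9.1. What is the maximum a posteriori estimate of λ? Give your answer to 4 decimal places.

The Exponential(rate=λ) likelihood is ∝ λ^n e^(−λΣtᵢ). Here n = 4 and Σtᵢ = 2.4 + 1.2 + 7.8 + 9.1 = 20.5.
Posterior ∝ λ^3e^(−7λ) · λ^4e^(−20.5λ) = λ^7e^(−27.5λ), i.e. Gamma(8, 27.5).
Mode = (a−1)/b = 7/27.5 ≈ 0.2545.

λ̂_MAP = 0.2545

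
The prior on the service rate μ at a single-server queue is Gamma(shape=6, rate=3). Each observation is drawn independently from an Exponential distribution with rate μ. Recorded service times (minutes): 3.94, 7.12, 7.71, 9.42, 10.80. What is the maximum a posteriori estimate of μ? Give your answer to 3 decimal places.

μ̂_MAP = 0.238

The Exponential(rate=μ) likelihood is ∝ μ^n e^(−μΣtᵢ). Here n = 5 and Σtᵢ = 3.94 + 7.12 + 7.71 + 9.42 + 10.80 = 38.99.
Posterior ∝ μ^5e^(−3μ) · μ^5e^(−38.99μ) = μ^10e^(−41.99μ), i.e. Gamma(11, 41.99).
Mode = (a−1)/b = 10/41.99 ≈ 0.238.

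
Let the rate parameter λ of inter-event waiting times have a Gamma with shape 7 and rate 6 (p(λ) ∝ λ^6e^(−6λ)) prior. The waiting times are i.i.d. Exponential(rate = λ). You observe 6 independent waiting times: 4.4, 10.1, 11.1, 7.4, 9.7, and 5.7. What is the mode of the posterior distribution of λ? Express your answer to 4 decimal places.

The Exponential(rate=λ) likelihood is ∝ λ^n e^(−λΣtᵢ). Here n = 6 and Σtᵢ = 4.4 + 10.1 + 11.1 + 7.4 + 9.7 + 5.7 = 48.4.
Posterior ∝ λ^6e^(−6λ) · λ^6e^(−48.4λ) = λ^12e^(−54.4λ), i.e. Gamma(13, 54.4).
Mode = (a−1)/b = 12/54.4 ≈ 0.2206.

λ̂_MAP = 0.2206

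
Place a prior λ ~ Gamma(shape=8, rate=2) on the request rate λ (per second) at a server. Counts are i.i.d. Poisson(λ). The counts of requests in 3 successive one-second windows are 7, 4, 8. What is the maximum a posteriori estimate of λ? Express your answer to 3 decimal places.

Σxᵢ = 7+4+8 = 19, with n = 3.
Posterior ∝ λ^7e^(−2λ) · λ^19e^(−3λ) = λ^26e^(−5λ), i.e. Gamma(shape=27, rate=5).
The mode of a Gamma(a, b) with a ≥ 1 (shape–rate) is (a−1)/b = 26/5 ≈ 5.200.

λ̂_MAP = 5.200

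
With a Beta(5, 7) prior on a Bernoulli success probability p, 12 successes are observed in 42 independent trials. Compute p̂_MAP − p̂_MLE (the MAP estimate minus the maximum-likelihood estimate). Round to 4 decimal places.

Posterior is Beta(17, 37); MAP = (17−1)/(54−2) = 16/52 ≈ 0.30769.
MLE ignores the prior: p̂_MLE = k/n = 12/42 ≈ 0.28571.
Difference = 16/52 − 12/42 = 2/91 ≈ 0.0220.

MAP − MLE = 0.0220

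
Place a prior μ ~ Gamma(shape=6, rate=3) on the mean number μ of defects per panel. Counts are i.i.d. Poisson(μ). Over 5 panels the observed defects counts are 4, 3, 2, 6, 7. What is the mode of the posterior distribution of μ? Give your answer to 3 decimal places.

Σxᵢ = 4+3+2+6+7 = 22, with n = 5.
Posterior ∝ μ^5e^(−3μ) · μ^22e^(−5μ) = μ^27e^(−8μ), i.e. Gamma(shape=28, rate=8).
The mode of a Gamma(a, b) with a ≥ 1 (shape–rate) is (a−1)/b = 27/8 ≈ 3.375.

μ̂_MAP = 3.375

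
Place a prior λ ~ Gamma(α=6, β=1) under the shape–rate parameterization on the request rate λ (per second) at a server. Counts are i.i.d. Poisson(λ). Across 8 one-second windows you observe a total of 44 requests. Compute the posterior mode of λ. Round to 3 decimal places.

λ̂_MAP = 5.444

Σxᵢ = 44, n = 8.
Posterior ∝ λ^5e^(−1λ) · λ^44e^(−8λ) = λ^49e^(−9λ), i.e. Gamma(shape=50, rate=9).
The mode of a Gamma(a, b) with a ≥ 1 (shape–rate) is (a−1)/b = 49/9 ≈ 5.444.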